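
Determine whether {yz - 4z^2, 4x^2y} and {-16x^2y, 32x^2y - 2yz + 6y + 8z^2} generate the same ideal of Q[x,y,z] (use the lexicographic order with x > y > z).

Two ideals are equal iff their reduced Gröbner bases coincide (the reduced basis is unique for a fixed ordering).
Buchberger on the first generating set:
f_1 = yz - 4z^2, LT = yz.
f_2 = 4x^2y, LT = x^2y.

S(f_1,f_2): lcm = x^2yz. S = -4x^2z^2.
  reduce S modulo (f_1, f_2):
  remainder -4x^2z^2 ≠ 0; add g_3 = -4x^2z^2 to the basis.

The other S-polynomials (S(f_1,g_3), S(f_2,g_3)) all reduce to 0 modulo the current basis, so we have a Gröbner basis.
Inter-reduce: drop elements whose leading term is divisible by another's, tail-reduce, and make monic.
Reduced Gröbner basis: {x^2y, x^2z^2, yz - 4z^2}.

Buchberger on the second generating set:
h_1 = -16x^2y, LT = x^2y.
h_2 = 32x^2y - 2yz + 6y + 8z^2, LT = x^2y.

S(h_1,h_2): lcm = x^2y. S = 1/16yz - 3/16y - 1/4z^2.
  reduce S modulo (h_1, h_2):
  remainder 1/16yz - 3/16y - 1/4z^2 ≠ 0; add k_3 = 1/16yz - 3/16y - 1/4z^2 to the basis.

S(h_1,k_3): lcm = x^2yz. S = 3x^2y + 4x^2z^2.
  reduce S modulo (h_1, h_2, k_3):
  remainder 4x^2z^2 ≠ 0; add k_4 = 4x^2z^2 to the basis.

The other S-polynomials (S(h_2,k_3), S(h_1,k_4), S(h_2,k_4), S(k_3,k_4)) all reduce to 0 modulo the current basis, so we have a Gröbner basis.
Inter-reduce: drop elements whose leading term is divisible by another's, tail-reduce, and make monic.
Reduced Gröbner basis: {x^2y, x^2z^2, yz - 3y - 4z^2}.

The bases are distinct; the ideals are different.

No, the ideals differ.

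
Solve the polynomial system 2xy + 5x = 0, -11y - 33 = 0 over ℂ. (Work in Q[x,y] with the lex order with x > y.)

{(0, -3)}

Compute a lex Gröbner basis by Buchberger's algorithm.
f_1 = 2xy + 5x, LT = xy.
f_2 = -11y - 33, LT = y.

S(f_1,f_2): lcm = xy. S = -\tfrac{1}{2}x.
  leading term x: no divisor's leading term divides it; move -\tfrac{1}{2}x to the remainder.
  remainder -\tfrac{1}{2}x ≠ 0; add h_3 = -\tfrac{1}{2}x to the basis.

The other S-polynomials (S(f_1,h_3), S(f_2,h_3)) all reduce to 0 modulo the current basis, so we have a Gröbner basis.
Inter-reduce: drop elements whose leading term is divisible by another's, tail-reduce, and make monic.
Reduced Gröbner basis: {x, y + 3}.

Since the basis is lex-ordered, y + 3 is univariate in y. Its roots are {-3}. Back-substituting each root into the other basis elements fixes the other coordinates.
  y = -3: the earlier basis element becomes x = 0, giving x = 0 — point (0, -3).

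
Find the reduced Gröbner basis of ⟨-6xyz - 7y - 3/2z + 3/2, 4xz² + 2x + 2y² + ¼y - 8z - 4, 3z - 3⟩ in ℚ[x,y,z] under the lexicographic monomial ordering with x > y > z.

This is the nonlinear analogue of row-reducing a linear system.

f_1 = -6xyz - 7y - 3/2z + 3/2, LT = xyz.
f_2 = 4xz² + 2x + 2y² + ¼y - 8z - 4, LT = xz².
f_3 = 3z - 3, LT = z.

S(f_1,f_2): lcm = xyz². S = -½xy - ½y³ - 1/16y² + 19/6yz + y + ¼z² - ¼z.
  reduce S modulo (f_1, f_2, f_3):
  remainder -½xy - ½y³ - 1/16y² + 25/6y ≠ 0; add g_4 = -½xy - ½y³ - 1/16y² + 25/6y to the basis.

S(f_1,f_3): lcm = xyz. S = xy + 7/6y + ¼z - ¼.
  reduce S modulo (f_1, f_2, f_3, g_4):
  remainder -y³ - ⅛y² + 19/2y ≠ 0; add g_5 = -y³ - ⅛y² + 19/2y to the basis.

S(f_2,f_3): lcm = xz². S = xz + ½x + ½y² + 1/16y - 2z - 1.
  reduce S modulo (f_1, f_2, f_3, g_4, g_5):
  remainder 3/2x + ½y² + 1/16y - 3 ≠ 0; add g_6 = 3/2x + ½y² + 1/16y - 3 to the basis.

The other S-polynomials (S(f_1,g_4), S(f_2,g_4), S(f_3,g_4), S(f_1,g_5), S(f_2,g_5), S(f_3,g_5), S(g_4,g_5), S(f_1,g_6), S(f_2,g_6), S(f_3,g_6), S(g_4,g_6), S(g_5,g_6)) all reduce to 0 modulo the current basis, so we have a Gröbner basis.
Inter-reduce: drop elements whose leading term is divisible by another's, tail-reduce, and make monic.

G = {x + ⅓y² + 1/24y - 2, y³ + ⅛y² - 19/2y, z - 1}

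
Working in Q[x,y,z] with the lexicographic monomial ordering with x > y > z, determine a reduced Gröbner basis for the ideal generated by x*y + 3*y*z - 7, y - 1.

G = {x + 3*z - 7, y - 1}

f_1 = x*y + 3*y*z - 7, LT = x*y.
f_2 = y - 1, LT = y.

S(f_1,f_2): lcm = x*y. S = x + 3*y*z - 7.
  reduce S modulo (f_1, f_2):
  remainder x + 3*z - 7 ≠ 0; add g_3 = x + 3*z - 7 to the basis.

The other S-polynomials (S(f_1,g_3), S(f_2,g_3)) all reduce to 0 modulo the current basis, so we have a Gröbner basis.
Inter-reduce: drop elements whose leading term is divisible by another's, tail-reduce, and make monic.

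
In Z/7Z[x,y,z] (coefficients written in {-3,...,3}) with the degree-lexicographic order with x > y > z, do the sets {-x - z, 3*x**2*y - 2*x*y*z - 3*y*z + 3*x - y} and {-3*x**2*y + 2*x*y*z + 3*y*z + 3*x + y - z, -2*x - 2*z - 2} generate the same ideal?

Since reduced Gröbner bases are canonical representatives of ideals under a given ordering, it suffices to compute and compare them.
Buchberger on the first generating set:
f_1 = -x - z, LT = x.
f_2 = 3*x**2*y - 2*x*y*z - 3*y*z + 3*x - y, LT = x**2*y.

S(f_1,f_2): lcm = x**2*y. S = -3*x*y*z + y*z - x - 2*y.
  leading term x*y*z: subtract (3*y*z)·f_1 from -3*x*y*z + y*z - x - 2*y → 3*y*z**2 + y*z - x - 2*y
  leading term y*z**2: no divisor's leading term divides it; move 3*y*z**2 to the remainder.
  leading term y*z: no divisor's leading term divides it; move y*z to the remainder.
  leading term x: subtract (1)·f_1 from -x - 2*y → -2*y + z
  leading term y: no divisor's leading term divides it; move -2*y to the remainder.
  leading term z: no divisor's leading term divides it; move z to the remainder.
  remainder 3*y*z**2 + y*z - 2*y + z ≠ 0; add g_3 = 3*y*z**2 + y*z - 2*y + z to the basis.

The other S-polynomials (S(f_1,g_3), S(f_2,g_3)) all reduce to 0 modulo the current basis, so we have a Gröbner basis.
Inter-reduce: drop elements whose leading term is divisible by another's, tail-reduce, and make monic.
Reduced Gröbner basis: {y*z**2 - 2*y*z - 3*y - 2*z, x + z}.

Buchberger on the second generating set:
h_1 = -3*x**2*y + 2*x*y*z + 3*y*z + 3*x + y - z, LT = x**2*y.
h_2 = -2*x - 2*z - 2, LT = x.

S(h_1,h_2): lcm = x**2*y. S = 3*x*y*z - x*y - y*z - x + 2*y - 2*z.
  leading term x*y*z: subtract (2*y*z)·h_2 from 3*x*y*z - x*y - y*z - x + 2*y - 2*z → -3*y*z**2 - x*y + 3*y*z - x + 2*y - 2*z
  leading term y*z**2: no divisor's leading term divides it; move -3*y*z**2 to the remainder.
  leading term x*y: subtract (-3*y)·h_2 from -x*y + 3*y*z - x + 2*y - 2*z → -3*y*z - x + 3*y - 2*z
  leading term y*z: no divisor's leading term divides it; move -3*y*z to the remainder.
  leading term x: subtract (-3)·h_2 from -x + 3*y - 2*z → 3*y - z + 1
  leading term y: no divisor's leading term divides it; move 3*y to the remainder.
  leading term z: no divisor's leading term divides it; move -z to the remainder.
  leading term 1: no divisor's leading term divides it; move 1 to the remainder.
  remainder -3*y*z**2 - 3*y*z + 3*y - z + 1 ≠ 0; add k_3 = -3*y*z**2 - 3*y*z + 3*y - z + 1 to the basis.

The other S-polynomials (S(h_1,k_3), S(h_2,k_3)) all reduce to 0 modulo the current basis, so we have a Gröbner basis.
Inter-reduce: drop elements whose leading term is divisible by another's, tail-reduce, and make monic.
Reduced Gröbner basis: {y*z**2 + y*z - y - 2*z + 2, x + z + 1}.

The bases are distinct; the ideals are different.
The same test decides containment: I ⊆ J iff every generator of I reduces to 0 modulo a Gröbner basis of J.

No, the ideals differ.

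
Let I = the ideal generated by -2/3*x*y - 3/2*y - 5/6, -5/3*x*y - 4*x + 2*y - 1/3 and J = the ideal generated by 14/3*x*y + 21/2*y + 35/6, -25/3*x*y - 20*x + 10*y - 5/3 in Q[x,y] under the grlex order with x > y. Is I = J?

Yes, the ideals are equal.

Since reduced Gröbner bases are canonical representatives of ideals under a given ordering, it suffices to compute and compare them.
Buchberger on the first generating set:
f_1 = -2/3*x*y - 3/2*y - 5/6, LT = x*y.
f_2 = -5/3*x*y - 4*x + 2*y - 1/3, LT = x*y.

S(f_1,f_2): lcm = x*y. S = -12/5*x + 69/20*y + 21/20.
  leading term x: no divisor's leading term divides it; move -12/5*x to the remainder.
  leading term y: no divisor's leading term divides it; move 69/20*y to the remainder.
  leading term 1: no divisor's leading term divides it; move 21/20 to the remainder.
  remainder -12/5*x + 69/20*y + 21/20 ≠ 0; add g_3 = -12/5*x + 69/20*y + 21/20 to the basis.

S(f_1,g_3): lcm = x*y. S = 23/16*y**2 + 43/16*y + 5/4.
  leading term y**2: no divisor's leading term divides it; move 23/16*y**2 to the remainder.
  leading term y: no divisor's leading term divides it; move 43/16*y to the remainder.
  leading term 1: no divisor's leading term divides it; move 5/4 to the remainder.
  remainder 23/16*y**2 + 43/16*y + 5/4 ≠ 0; add g_4 = 23/16*y**2 + 43/16*y + 5/4 to the basis.

S(f_2,g_3): lcm = x*y. S = 23/16*y**2 + 12/5*x - 61/80*y + 1/5.
  leading term y**2: subtract (1)·g_4 from 23/16*y**2 + 12/5*x - 61/80*y + 1/5 → 12/5*x - 69/20*y - 21/20
  leading term x: subtract (-1)·g_3 from 12/5*x - 69/20*y - 21/20 → 0
  remainder 0.

S(f_1,g_4): lcm = x*y**2. S = -43/23*x*y + 9/4*y**2 - 20/23*x + 5/4*y.
  leading term x*y: subtract (129/46)·f_1 from -43/23*x*y + 9/4*y**2 - 20/23*x + 5/4*y → 9/4*y**2 - 20/23*x + 251/46*y + 215/92
  leading term y**2: subtract (36/23)·g_4 from 9/4*y**2 - 20/23*x + 251/46*y + 215/92 → -20/23*x + 5/4*y + 35/92
  leading term x: subtract (25/69)·g_3 from -20/23*x + 5/4*y + 35/92 → 0
  remainder 0.

S(f_2,g_4): lcm = x*y**2. S = 61/115*x*y - 6/5*y**2 - 20/23*x + 1/5*y.
  leading term x*y: subtract (-183/230)·f_1 from 61/115*x*y - 6/5*y**2 - 20/23*x + 1/5*y → -6/5*y**2 - 20/23*x - 457/460*y - 61/92
  leading term y**2: subtract (-96/115)·g_4 from -6/5*y**2 - 20/23*x - 457/460*y - 61/92 → -20/23*x + 5/4*y + 35/92
  leading term x: subtract (25/69)·g_3 from -20/23*x + 5/4*y + 35/92 → 0
  remainder 0.

S(g_3,g_4): leading monomials are coprime, so the S-polynomial reduces to 0 (Buchberger's first criterion).
Every S-polynomial of the final basis reduces to 0, so we have a Gröbner basis.
Inter-reduce: drop elements whose leading term is divisible by another's, tail-reduce, and make monic.
Reduced Gröbner basis: {y**2 + 43/23*y + 20/23, x - 23/16*y - 7/16}.

Buchberger on the second generating set:
h_1 = 14/3*x*y + 21/2*y + 35/6, LT = x*y.
h_2 = -25/3*x*y - 20*x + 10*y - 5/3, LT = x*y.

S(h_1,h_2): lcm = x*y. S = -12/5*x + 69/20*y + 21/20.
  leading term x: no divisor's leading term divides it; move -12/5*x to the remainder.
  leading term y: no divisor's leading term divides it; move 69/20*y to the remainder.
  leading term 1: no divisor's leading term divides it; move 21/20 to the remainder.
  remainder -12/5*x + 69/20*y + 21/20 ≠ 0; add k_3 = -12/5*x + 69/20*y + 21/20 to the basis.

S(h_1,k_3): lcm = x*y. S = 23/16*y**2 + 43/16*y + 5/4.
  leading term y**2: no divisor's leading term divides it; move 23/16*y**2 to the remainder.
  leading term y: no divisor's leading term divides it; move 43/16*y to the remainder.
  leading term 1: no divisor's leading term divides it; move 5/4 to the remainder.
  remainder 23/16*y**2 + 43/16*y + 5/4 ≠ 0; add k_4 = 23/16*y**2 + 43/16*y + 5/4 to the basis.

S(h_2,k_3): lcm = x*y. S = 23/16*y**2 + 12/5*x - 61/80*y + 1/5.
  leading term y**2: subtract (1)·k_4 from 23/16*y**2 + 12/5*x - 61/80*y + 1/5 → 12/5*x - 69/20*y - 21/20
  leading term x: subtract (-1)·k_3 from 12/5*x - 69/20*y - 21/20 → 0
  remainder 0.

S(h_1,k_4): lcm = x*y**2. S = -43/23*x*y + 9/4*y**2 - 20/23*x + 5/4*y.
  leading term x*y: subtract (-129/322)·h_1 from -43/23*x*y + 9/4*y**2 - 20/23*x + 5/4*y → 9/4*y**2 - 20/23*x + 251/46*y + 215/92
  leading term y**2: subtract (36/23)·k_4 from 9/4*y**2 - 20/23*x + 251/46*y + 215/92 → -20/23*x + 5/4*y + 35/92
  leading term x: subtract (25/69)·k_3 from -20/23*x + 5/4*y + 35/92 → 0
  remainder 0.

S(h_2,k_4): lcm = x*y**2. S = 61/115*x*y - 6/5*y**2 - 20/23*x + 1/5*y.
  leading term x*y: subtract (183/1610)·h_1 from 61/115*x*y - 6/5*y**2 - 20/23*x + 1/5*y → -6/5*y**2 - 20/23*x - 457/460*y - 61/92
  leading term y**2: subtract (-96/115)·k_4 from -6/5*y**2 - 20/23*x - 457/460*y - 61/92 → -20/23*x + 5/4*y + 35/92
  leading term x: subtract (25/69)·k_3 from -20/23*x + 5/4*y + 35/92 → 0
  remainder 0.

S(k_3,k_4): leading monomials are coprime, so the S-polynomial reduces to 0 (Buchberger's first criterion).
Every S-polynomial of the final basis reduces to 0, so we have a Gröbner basis.
Inter-reduce: drop elements whose leading term is divisible by another's, tail-reduce, and make monic.
Reduced Gröbner basis: {y**2 + 43/23*y + 20/23, x - 23/16*y - 7/16}.

Same reduced basis, so the two generating sets span the same ideal.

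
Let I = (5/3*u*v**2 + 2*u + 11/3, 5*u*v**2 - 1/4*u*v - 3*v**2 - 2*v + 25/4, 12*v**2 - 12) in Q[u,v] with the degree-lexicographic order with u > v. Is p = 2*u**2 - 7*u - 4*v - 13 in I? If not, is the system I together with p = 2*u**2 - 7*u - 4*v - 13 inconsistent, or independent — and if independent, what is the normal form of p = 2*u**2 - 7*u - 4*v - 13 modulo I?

2*u**2 - 7*u - 4*v - 13 lies in I (it reduces to 0).

First compute the reduced Gröbner basis of I by Buchberger's algorithm.
f_1 = 5/3*u*v**2 + 2*u + 11/3, LT = u*v**2.
f_2 = 5*u*v**2 - 1/4*u*v - 3*v**2 - 2*v + 25/4, LT = u*v**2.
f_3 = 12*v**2 - 12, LT = v**2.

S(f_1,f_2): lcm = u*v**2. S = 1/20*u*v + 3/5*v**2 + 6/5*u + 2/5*v + 19/20.
  leading term u*v: no divisor's leading term divides it; move 1/20*u*v to the remainder.
  leading term v**2: subtract (1/20)·f_3 from 3/5*v**2 + 6/5*u + 2/5*v + 19/20 → 6/5*u + 2/5*v + 31/20
  leading term u: no divisor's leading term divides it; move 6/5*u to the remainder.
  leading term v: no divisor's leading term divides it; move 2/5*v to the remainder.
  leading term 1: no divisor's leading term divides it; move 31/20 to the remainder.
  remainder 1/20*u*v + 6/5*u + 2/5*v + 31/20 ≠ 0; add h_4 = 1/20*u*v + 6/5*u + 2/5*v + 31/20 to the basis.

S(f_1,f_3): lcm = u*v**2. S = 11/5*u + 11/5.
  leading term u: no divisor's leading term divides it; move 11/5*u to the remainder.
  leading term 1: no divisor's leading term divides it; move 11/5 to the remainder.
  remainder 11/5*u + 11/5 ≠ 0; add h_5 = 11/5*u + 11/5 to the basis.

S(f_1,h_4): lcm = u*v**2. S = -24*u*v - 8*v**2 + 6/5*u - 31*v + 11/5.
  leading term u*v: subtract (-480)·h_4 from -24*u*v - 8*v**2 + 6/5*u - 31*v + 11/5 → -8*v**2 + 2886/5*u + 161*v + 3731/5
  leading term v**2: subtract (-2/3)·f_3 from -8*v**2 + 2886/5*u + 161*v + 3731/5 → 2886/5*u + 161*v + 3691/5
  leading term u: subtract (2886/11)·h_5 from 2886/5*u + 161*v + 3691/5 → 161*v + 161
  leading term v: no divisor's leading term divides it; move 161*v to the remainder.
  leading term 1: no divisor's leading term divides it; move 161 to the remainder.
  remainder 161*v + 161 ≠ 0; add h_6 = 161*v + 161 to the basis.

The other S-polynomials (S(f_2,f_3), S(f_2,h_4), S(f_3,h_4), S(f_1,h_5), S(f_2,h_5), S(f_3,h_5), S(h_4,h_5), S(f_1,h_6), S(f_2,h_6), S(f_3,h_6), S(h_4,h_6), S(h_5,h_6)) all reduce to 0 modulo the current basis, so we have a Gröbner basis.
Inter-reduce: drop elements whose leading term is divisible by another's, tail-reduce, and make monic.
Reduced Gröbner basis: {u + 1, v + 1}.
Label its elements g_1 = u + 1, g_2 = v + 1.

Reduce p = 2*u**2 - 7*u - 4*v - 13 modulo G:
  leading term u**2: subtract (2*u)·g_1 from 2*u**2 - 7*u - 4*v - 13 → -9*u - 4*v - 13
  leading term u: subtract (-9)·g_1 from -9*u - 4*v - 13 → -4*v - 4
  leading term v: subtract (-4)·g_2 from -4*v - 4 → 0
  normal form = 0.
Since the normal form is 0, p ∈ I.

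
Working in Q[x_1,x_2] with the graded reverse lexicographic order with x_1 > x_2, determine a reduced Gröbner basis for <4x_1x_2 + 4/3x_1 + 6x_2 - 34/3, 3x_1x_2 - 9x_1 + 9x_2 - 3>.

f_1 = 4x_1x_2 + 4/3x_1 + 6x_2 - 34/3, LT = x_1x_2.
f_2 = 3x_1x_2 - 9x_1 + 9x_2 - 3, LT = x_1x_2.

S(f_1,f_2): lcm = x_1x_2. S = 10/3x_1 - 3/2x_2 - 11/6.
  leading term x_1: no divisor's leading term divides it; move 10/3x_1 to the remainder.
  leading term x_2: no divisor's leading term divides it; move -3/2x_2 to the remainder.
  leading term 1: no divisor's leading term divides it; move -11/6 to the remainder.
  remainder 10/3x_1 - 3/2x_2 - 11/6 ≠ 0; add g_3 = 10/3x_1 - 3/2x_2 - 11/6 to the basis.

S(f_1,g_3): lcm = x_1x_2. S = 9/20x_2^2 + 1/3x_1 + 41/20x_2 - 17/6.
  leading term x_2^2: no divisor's leading term divides it; move 9/20x_2^2 to the remainder.
  leading term x_1: subtract (1/10)·g_3 from 1/3x_1 + 41/20x_2 - 17/6 → 11/5x_2 - 53/20
  leading term x_2: no divisor's leading term divides it; move 11/5x_2 to the remainder.
  leading term 1: no divisor's leading term divides it; move -53/20 to the remainder.
  remainder 9/20x_2^2 + 11/5x_2 - 53/20 ≠ 0; add g_4 = 9/20x_2^2 + 11/5x_2 - 53/20 to the basis.

The other S-polynomials (S(f_2,g_3), S(f_1,g_4), S(f_2,g_4), S(g_3,g_4)) all reduce to 0 modulo the current basis, so we have a Gröbner basis.
Inter-reduce: drop elements whose leading term is divisible by another's, tail-reduce, and make monic.

G = {x_2^2 + 44/9x_2 - 53/9, x_1 - 9/20x_2 - 11/20}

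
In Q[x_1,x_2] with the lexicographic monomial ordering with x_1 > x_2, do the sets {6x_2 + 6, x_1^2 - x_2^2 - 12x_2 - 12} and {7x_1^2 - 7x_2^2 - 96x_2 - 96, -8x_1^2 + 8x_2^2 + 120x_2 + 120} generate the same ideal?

Yes, the ideals are equal.

For a fixed monomial order, each ideal has a unique reduced Gröbner basis; comparing bases decides equality.
Buchberger on the first generating set:
f_1 = 6x_2 + 6, LT = x_2.
f_2 = x_1^2 - x_2^2 - 12x_2 - 12, LT = x_1^2.

The S-polynomials (S(f_1,f_2)) all reduce to 0 modulo the current basis, so we have a Gröbner basis.
Inter-reduce: drop elements whose leading term is divisible by another's, tail-reduce, and make monic.
Reduced Gröbner basis: {x_1^2 - 1, x_2 + 1}.

Buchberger on the second generating set:
h_1 = 7x_1^2 - 7x_2^2 - 96x_2 - 96, LT = x_1^2.
h_2 = -8x_1^2 + 8x_2^2 + 120x_2 + 120, LT = x_1^2.

S(h_1,h_2): lcm = x_1^2. S = 9/7x_2 + 9/7.
  reduce S modulo (h_1, h_2):
  remainder 9/7x_2 + 9/7 ≠ 0; add k_3 = 9/7x_2 + 9/7 to the basis.

The other S-polynomials (S(h_1,k_3), S(h_2,k_3)) all reduce to 0 modulo the current basis, so we have a Gröbner basis.
Inter-reduce: drop elements whose leading term is divisible by another's, tail-reduce, and make monic.
Reduced Gröbner basis: {x_1^2 - 1, x_2 + 1}.

The two bases agree; hence the ideals are identical.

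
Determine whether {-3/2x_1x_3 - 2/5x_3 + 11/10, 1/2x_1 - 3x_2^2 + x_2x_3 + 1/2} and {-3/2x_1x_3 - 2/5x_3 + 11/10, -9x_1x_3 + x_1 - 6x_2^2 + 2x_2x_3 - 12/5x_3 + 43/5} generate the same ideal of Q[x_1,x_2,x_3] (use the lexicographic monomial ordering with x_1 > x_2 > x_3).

Since reduced Gröbner bases are canonical representatives of ideals under a given ordering, it suffices to compute and compare them.
Buchberger on the first generating set:
f_1 = -3/2x_1x_3 - 2/5x_3 + 11/10, LT = x_1x_3.
f_2 = 1/2x_1 - 3x_2^2 + x_2x_3 + 1/2, LT = x_1.

S(f_1,f_2): lcm = x_1x_3. S = 6x_2^2x_3 - 2x_2x_3^2 - 11/15x_3 - 11/15.
  leading term x_2^2x_3: no divisor's leading term divides it; move 6x_2^2x_3 to the remainder.
  leading term x_2x_3^2: no divisor's leading term divides it; move -2x_2x_3^2 to the remainder.
  leading term x_3: no divisor's leading term divides it; move -11/15x_3 to the remainder.
  leading term 1: no divisor's leading term divides it; move -11/15 to the remainder.
  remainder 6x_2^2x_3 - 2x_2x_3^2 - 11/15x_3 - 11/15 ≠ 0; add g_3 = 6x_2^2x_3 - 2x_2x_3^2 - 11/15x_3 - 11/15 to the basis.

The other S-polynomials (S(f_1,g_3), S(f_2,g_3)) all reduce to 0 modulo the current basis, so we have a Gröbner basis.
Inter-reduce: drop elements whose leading term is divisible by another's, tail-reduce, and make monic.
Reduced Gröbner basis: {x_1 - 6x_2^2 + 2x_2x_3 + 1, x_2^2x_3 - 1/3x_2x_3^2 - 11/90x_3 - 11/90}.

Buchberger on the second generating set:
h_1 = -3/2x_1x_3 - 2/5x_3 + 11/10, LT = x_1x_3.
h_2 = -9x_1x_3 + x_1 - 6x_2^2 + 2x_2x_3 - 12/5x_3 + 43/5, LT = x_1x_3.

S(h_1,h_2): lcm = x_1x_3. S = 1/9x_1 - 2/3x_2^2 + 2/9x_2x_3 + 2/9.
  leading term x_1: no divisor's leading term divides it; move 1/9x_1 to the remainder.
  leading term x_2^2: no divisor's leading term divides it; move -2/3x_2^2 to the remainder.
  leading term x_2x_3: no divisor's leading term divides it; move 2/9x_2x_3 to the remainder.
  leading term 1: no divisor's leading term divides it; move 2/9 to the remainder.
  remainder 1/9x_1 - 2/3x_2^2 + 2/9x_2x_3 + 2/9 ≠ 0; add k_3 = 1/9x_1 - 2/3x_2^2 + 2/9x_2x_3 + 2/9 to the basis.

S(h_1,k_3): lcm = x_1x_3. S = 6x_2^2x_3 - 2x_2x_3^2 - 26/15x_3 - 11/15.
  leading term x_2^2x_3: no divisor's leading term divides it; move 6x_2^2x_3 to the remainder.
  leading term x_2x_3^2: no divisor's leading term divides it; move -2x_2x_3^2 to the remainder.
  leading term x_3: no divisor's leading term divides it; move -26/15x_3 to the remainder.
  leading term 1: no divisor's leading term divides it; move -11/15 to the remainder.
  remainder 6x_2^2x_3 - 2x_2x_3^2 - 26/15x_3 - 11/15 ≠ 0; add k_4 = 6x_2^2x_3 - 2x_2x_3^2 - 26/15x_3 - 11/15 to the basis.

The other S-polynomials (S(h_2,k_3), S(h_1,k_4), S(h_2,k_4), S(k_3,k_4)) all reduce to 0 modulo the current basis, so we have a Gröbner basis.
Inter-reduce: drop elements whose leading term is divisible by another's, tail-reduce, and make monic.
Reduced Gröbner basis: {x_1 - 6x_2^2 + 2x_2x_3 + 2, x_2^2x_3 - 1/3x_2x_3^2 - 13/45x_3 - 11/90}.

The bases are distinct; the ideals are different.

No, the ideals differ.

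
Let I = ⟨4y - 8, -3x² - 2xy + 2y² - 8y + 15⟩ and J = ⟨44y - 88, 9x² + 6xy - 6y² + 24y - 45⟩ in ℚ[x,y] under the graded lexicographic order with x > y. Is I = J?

Equality of ideals is decidable: compute both reduced Gröbner bases (unique for the ordering) and check whether they agree.
Buchberger on the first generating set:
f_1 = 4y - 8, LT = y.
f_2 = -3x² - 2xy + 2y² - 8y + 15, LT = x².

The S-polynomials (S(f_1,f_2)) all reduce to 0 modulo the current basis, so we have a Gröbner basis.
Inter-reduce: drop elements whose leading term is divisible by another's, tail-reduce, and make monic.
Reduced Gröbner basis: {x² + 4/3x - 7/3, y - 2}.

Buchberger on the second generating set:
h_1 = 44y - 88, LT = y.
h_2 = 9x² + 6xy - 6y² + 24y - 45, LT = x².

The S-polynomials (S(h_1,h_2)) all reduce to 0 modulo the current basis, so we have a Gröbner basis.
Inter-reduce: drop elements whose leading term is divisible by another's, tail-reduce, and make monic.
Reduced Gröbner basis: {x² + 4/3x - 7/3, y - 2}.

The two bases agree; hence the ideals are identical.

Yes, the ideals are equal.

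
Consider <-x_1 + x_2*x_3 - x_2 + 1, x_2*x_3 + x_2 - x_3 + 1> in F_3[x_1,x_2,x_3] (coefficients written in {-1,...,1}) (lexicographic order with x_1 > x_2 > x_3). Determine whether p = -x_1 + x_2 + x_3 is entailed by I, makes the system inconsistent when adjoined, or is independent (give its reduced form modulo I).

First compute the reduced Gröbner basis of I by Buchberger's algorithm.
f_1 = -x_1 + x_2*x_3 - x_2 + 1, LT = x_1.
f_2 = x_2*x_3 + x_2 - x_3 + 1, LT = x_2*x_3.

The S-polynomials (S(f_1,f_2)) all reduce to 0 modulo the current basis, so we have a Gröbner basis.
Inter-reduce: drop elements whose leading term is divisible by another's, tail-reduce, and make monic.
Reduced Gröbner basis: {x_1 - x_2 - x_3, x_2*x_3 + x_2 - x_3 + 1}.
Label its elements g_1 = x_1 - x_2 - x_3, g_2 = x_2*x_3 + x_2 - x_3 + 1.

Reduce p = -x_1 + x_2 + x_3 modulo G:
  leading term x_1: subtract (-1)·g_1 from -x_1 + x_2 + x_3 → 0
  normal form = 0.
Since the normal form is 0, p ∈ I.

The remainder on division by a Gröbner basis is unique — it is the normal form.

-x_1 + x_2 + x_3 lies in I (it reduces to 0).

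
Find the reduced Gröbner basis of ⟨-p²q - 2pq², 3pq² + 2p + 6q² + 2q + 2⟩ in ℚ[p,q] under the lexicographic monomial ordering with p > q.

The reduced Gröbner basis is the canonical form of the ideal for this ordering.

f_1 = -p²q - 2pq², LT = p²q.
f_2 = 3pq² + 2p + 6q² + 2q + 2, LT = pq².

S(f_1,f_2): lcm = p²q². S = -⅔p² + 2pq³ - 2pq² - ⅔pq - ⅔p.
  leading term p²: no divisor's leading term divides it; move -⅔p² to the remainder.
  leading term pq³: subtract (⅔q)·f_2 from 2pq³ - 2pq² - ⅔pq - ⅔p → -2pq² - 2pq - ⅔p - 4q³ - 4/3q² - 4/3q
  leading term pq²: subtract (-⅔)·f_2 from -2pq² - 2pq - ⅔p - 4q³ - 4/3q² - 4/3q → -2pq + ⅔p - 4q³ + 8/3q² + 4/3
  leading term pq: no divisor's leading term divides it; move -2pq to the remainder.
  leading term p: no divisor's leading term divides it; move ⅔p to the remainder.
  leading term q³: no divisor's leading term divides it; move -4q³ to the remainder.
  leading term q²: no divisor's leading term divides it; move 8/3q² to the remainder.
  leading term 1: no divisor's leading term divides it; move 4/3 to the remainder.
  remainder -⅔p² - 2pq + ⅔p - 4q³ + 8/3q² + 4/3 ≠ 0; add g_3 = -⅔p² - 2pq + ⅔p - 4q³ + 8/3q² + 4/3 to the basis.

S(f_1,g_3): lcm = p²q. S = -pq² + pq - 6q⁴ + 4q³ + 2q.
  leading term pq²: subtract (-⅓)·f_2 from -pq² + pq - 6q⁴ + 4q³ + 2q → pq + ⅔p - 6q⁴ + 4q³ + 2q² + 8/3q + ⅔
  leading term pq: no divisor's leading term divides it; move pq to the remainder.
  leading term p: no divisor's leading term divides it; move ⅔p to the remainder.
  leading term q⁴: no divisor's leading term divides it; move -6q⁴ to the remainder.
  leading term q³: no divisor's leading term divides it; move 4q³ to the remainder.
  leading term q²: no divisor's leading term divides it; move 2q² to the remainder.
  leading term q: no divisor's leading term divides it; move 8/3q to the remainder.
  leading term 1: no divisor's leading term divides it; move ⅔ to the remainder.
  remainder pq + ⅔p - 6q⁴ + 4q³ + 2q² + 8/3q + ⅔ ≠ 0; add g_4 = pq + ⅔p - 6q⁴ + 4q³ + 2q² + 8/3q + ⅔ to the basis.

S(f_2,g_3): lcm = p²q². S = ⅔p² - 3pq³ + 3pq² + ⅔pq + ⅔p - 6q⁵ + 4q⁴ + 2q².
  leading term p²: subtract (-1)·g_3 from ⅔p² - 3pq³ + 3pq² + ⅔pq + ⅔p - 6q⁵ + 4q⁴ + 2q² → -3pq³ + 3pq² - 4/3pq + 4/3p - 6q⁵ + 4q⁴ - 4q³ + 14/3q² + 4/3
  leading term pq³: subtract (-q)·f_2 from -3pq³ + 3pq² - 4/3pq + 4/3p - 6q⁵ + 4q⁴ - 4q³ + 14/3q² + 4/3 → 3pq² + ⅔pq + 4/3p - 6q⁵ + 4q⁴ + 2q³ + 20/3q² + 2q + 4/3
  leading term pq²: subtract (1)·f_2 from 3pq² + ⅔pq + 4/3p - 6q⁵ + 4q⁴ + 2q³ + 20/3q² + 2q + 4/3 → ⅔pq - ⅔p - 6q⁵ + 4q⁴ + 2q³ + ⅔q² - ⅔
  leading term pq: subtract (⅔)·g_4 from ⅔pq - ⅔p - 6q⁵ + 4q⁴ + 2q³ + ⅔q² - ⅔ → -10/9p - 6q⁵ + 8q⁴ - ⅔q³ - ⅔q² - 16/9q - 10/9
  leading term p: no divisor's leading term divides it; move -10/9p to the remainder.
  leading term q⁵: no divisor's leading term divides it; move -6q⁵ to the remainder.
  leading term q⁴: no divisor's leading term divides it; move 8q⁴ to the remainder.
  leading term q³: no divisor's leading term divides it; move -⅔q³ to the remainder.
  leading term q²: no divisor's leading term divides it; move -⅔q² to the remainder.
  leading term q: no divisor's leading term divides it; move -16/9q to the remainder.
  leading term 1: no divisor's leading term divides it; move -10/9 to the remainder.
  remainder -10/9p - 6q⁵ + 8q⁴ - ⅔q³ - ⅔q² - 16/9q - 10/9 ≠ 0; add g_5 = -10/9p - 6q⁵ + 8q⁴ - ⅔q³ - ⅔q² - 16/9q - 10/9 to the basis.

S(f_1,g_5): lcm = p²q. S = -27/5pq⁶ + 36/5pq⁵ - ⅗pq⁴ - ⅗pq³ + ⅖pq² - pq.
  leading term pq⁶: subtract (-9/5q⁴)·f_2 from -27/5pq⁶ + 36/5pq⁵ - ⅗pq⁴ - ⅗pq³ + ⅖pq² - pq → 36/5pq⁵ + 3pq⁴ - ⅗pq³ + ⅖pq² - pq + 54/5q⁶ + 18/5q⁵ + 18/5q⁴
  leading term pq⁵: subtract (12/5q³)·f_2 from 36/5pq⁵ + 3pq⁴ - ⅗pq³ + ⅖pq² - pq + 54/5q⁶ + 18/5q⁵ + 18/5q⁴ → 3pq⁴ - 27/5pq³ + ⅖pq² - pq + 54/5q⁶ - 54/5q⁵ - 6/5q⁴ - 24/5q³
  leading term pq⁴: subtract (q²)·f_2 from 3pq⁴ - 27/5pq³ + ⅖pq² - pq + 54/5q⁶ - 54/5q⁵ - 6/5q⁴ - 24/5q³ → -27/5pq³ - 8/5pq² - pq + 54/5q⁶ - 54/5q⁵ - 36/5q⁴ - 34/5q³ - 2q²
  leading term pq³: subtract (-9/5q)·f_2 from -27/5pq³ - 8/5pq² - pq + 54/5q⁶ - 54/5q⁵ - 36/5q⁴ - 34/5q³ - 2q² → -8/5pq² + 13/5pq + 54/5q⁶ - 54/5q⁵ - 36/5q⁴ + 4q³ + 8/5q² + 18/5q
  leading term pq²: subtract (-8/15)·f_2 from -8/5pq² + 13/5pq + 54/5q⁶ - 54/5q⁵ - 36/5q⁴ + 4q³ + 8/5q² + 18/5q → 13/5pq + 16/15p + 54/5q⁶ - 54/5q⁵ - 36/5q⁴ + 4q³ + 24/5q² + 14/3q + 16/15
  leading term pq: subtract (13/5)·g_4 from 13/5pq + 16/15p + 54/5q⁶ - 54/5q⁵ - 36/5q⁴ + 4q³ + 24/5q² + 14/3q + 16/15 → -⅔p + 54/5q⁶ - 54/5q⁵ + 42/5q⁴ - 32/5q³ - ⅖q² - 34/15q - ⅔
  leading term p: subtract (⅗)·g_5 from -⅔p + 54/5q⁶ - 54/5q⁵ + 42/5q⁴ - 32/5q³ - ⅖q² - 34/15q - ⅔ → 54/5q⁶ - 36/5q⁵ + 18/5q⁴ - 6q³ - 6/5q
  leading term q⁶: no divisor's leading term divides it; move 54/5q⁶ to the remainder.
  leading term q⁵: no divisor's leading term divides it; move -36/5q⁵ to the remainder.
  leading term q⁴: no divisor's leading term divides it; move 18/5q⁴ to the remainder.
  leading term q³: no divisor's leading term divides it; move -6q³ to the remainder.
  leading term q: no divisor's leading term divides it; move -6/5q to the remainder.
  remainder 54/5q⁶ - 36/5q⁵ + 18/5q⁴ - 6q³ - 6/5q ≠ 0; add g_6 = 54/5q⁶ - 36/5q⁵ + 18/5q⁴ - 6q³ - 6/5q to the basis.

The other S-polynomials (S(f_1,g_4), S(f_2,g_4), S(g_3,g_4), S(f_2,g_5), S(g_3,g_5), S(g_4,g_5), S(f_1,g_6), S(f_2,g_6), S(g_3,g_6), S(g_4,g_6), S(g_5,g_6)) all reduce to 0 modulo the current basis, so we have a Gröbner basis.
Inter-reduce: drop elements whose leading term is divisible by another's, tail-reduce, and make monic.

G = {p + 27/5q⁵ - 36/5q⁴ + ⅗q³ + ⅗q² + 8/5q + 1, q⁶ - ⅔q⁵ + ⅓q⁴ - 5/9q³ - 1/9q}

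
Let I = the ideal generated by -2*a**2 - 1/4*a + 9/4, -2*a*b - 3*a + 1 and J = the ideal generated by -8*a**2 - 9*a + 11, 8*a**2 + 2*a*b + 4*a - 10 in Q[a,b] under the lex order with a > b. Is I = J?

No, the ideals differ.

For a fixed monomial order, each ideal has a unique reduced Gröbner basis; comparing bases decides equality.
Buchberger on the first generating set:
f_1 = -2*a**2 - 1/4*a + 9/4, LT = a**2.
f_2 = -2*a*b - 3*a + 1, LT = a*b.

S(f_1,f_2): lcm = a**2*b. S = -3/2*a**2 + 1/8*a*b + 1/2*a - 9/8*b.
  leading term a**2: subtract (3/4)·f_1 from -3/2*a**2 + 1/8*a*b + 1/2*a - 9/8*b → 1/8*a*b + 11/16*a - 9/8*b - 27/16
  leading term a*b: subtract (-1/16)·f_2 from 1/8*a*b + 11/16*a - 9/8*b - 27/16 → 1/2*a - 9/8*b - 13/8
  leading term a: no divisor's leading term divides it; move 1/2*a to the remainder.
  leading term b: no divisor's leading term divides it; move -9/8*b to the remainder.
  leading term 1: no divisor's leading term divides it; move -13/8 to the remainder.
  remainder 1/2*a - 9/8*b - 13/8 ≠ 0; add g_3 = 1/2*a - 9/8*b - 13/8 to the basis.

S(f_2,g_3): lcm = a*b. S = 3/2*a + 9/4*b**2 + 13/4*b - 1/2.
  leading term a: subtract (3)·g_3 from 3/2*a + 9/4*b**2 + 13/4*b - 1/2 → 9/4*b**2 + 53/8*b + 35/8
  leading term b**2: no divisor's leading term divides it; move 9/4*b**2 to the remainder.
  leading term b: no divisor's leading term divides it; move 53/8*b to the remainder.
  leading term 1: no divisor's leading term divides it; move 35/8 to the remainder.
  remainder 9/4*b**2 + 53/8*b + 35/8 ≠ 0; add g_4 = 9/4*b**2 + 53/8*b + 35/8 to the basis.

The other S-polynomials (S(f_1,g_3), S(f_1,g_4), S(f_2,g_4), S(g_3,g_4)) all reduce to 0 modulo the current basis, so we have a Gröbner basis.
Inter-reduce: drop elements whose leading term is divisible by another's, tail-reduce, and make monic.
Reduced Gröbner basis: {a - 9/4*b - 13/4, b**2 + 53/18*b + 35/18}.

Buchberger on the second generating set:
h_1 = -8*a**2 - 9*a + 11, LT = a**2.
h_2 = 8*a**2 + 2*a*b + 4*a - 10, LT = a**2.

S(h_1,h_2): lcm = a**2. S = -1/4*a*b + 5/8*a - 1/8.
  leading term a*b: no divisor's leading term divides it; move -1/4*a*b to the remainder.
  leading term a: no divisor's leading term divides it; move 5/8*a to the remainder.
  leading term 1: no divisor's leading term divides it; move -1/8 to the remainder.
  remainder -1/4*a*b + 5/8*a - 1/8 ≠ 0; add k_3 = -1/4*a*b + 5/8*a - 1/8 to the basis.

S(h_1,k_3): lcm = a**2*b. S = 5/2*a**2 + 9/8*a*b - 1/2*a - 11/8*b.
  leading term a**2: subtract (-5/16)·h_1 from 5/2*a**2 + 9/8*a*b - 1/2*a - 11/8*b → 9/8*a*b - 53/16*a - 11/8*b + 55/16
  leading term a*b: subtract (-9/2)·k_3 from 9/8*a*b - 53/16*a - 11/8*b + 55/16 → -1/2*a - 11/8*b + 23/8
  leading term a: no divisor's leading term divides it; move -1/2*a to the remainder.
  leading term b: no divisor's leading term divides it; move -11/8*b to the remainder.
  leading term 1: no divisor's leading term divides it; move 23/8 to the remainder.
  remainder -1/2*a - 11/8*b + 23/8 ≠ 0; add k_4 = -1/2*a - 11/8*b + 23/8 to the basis.

S(k_3,k_4): lcm = a*b. S = -5/2*a - 11/4*b**2 + 23/4*b + 1/2.
  leading term a: subtract (5)·k_4 from -5/2*a - 11/4*b**2 + 23/4*b + 1/2 → -11/4*b**2 + 101/8*b - 111/8
  leading term b**2: no divisor's leading term divides it; move -11/4*b**2 to the remainder.
  leading term b: no divisor's leading term divides it; move 101/8*b to the remainder.
  leading term 1: no divisor's leading term divides it; move -111/8 to the remainder.
  remainder -11/4*b**2 + 101/8*b - 111/8 ≠ 0; add k_5 = -11/4*b**2 + 101/8*b - 111/8 to the basis.

The other S-polynomials (S(h_2,k_3), S(h_1,k_4), S(h_2,k_4), S(h_1,k_5), S(h_2,k_5), S(k_3,k_5), S(k_4,k_5)) all reduce to 0 modulo the current basis, so we have a Gröbner basis.
Inter-reduce: drop elements whose leading term is divisible by another's, tail-reduce, and make monic.
Reduced Gröbner basis: {a + 11/4*b - 23/4, b**2 - 101/22*b + 111/22}.

Since the reduced bases disagree, the two ideals are not the same.
The same test decides containment: I ⊆ J iff every generator of I reduces to 0 modulo a Gröbner basis of J.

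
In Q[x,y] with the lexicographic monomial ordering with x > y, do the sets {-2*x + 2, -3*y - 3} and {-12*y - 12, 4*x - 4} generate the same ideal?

Two ideals are equal iff their reduced Gröbner bases coincide (the reduced basis is unique for a fixed ordering).
Buchberger on the first generating set:
f_1 = -2*x + 2, LT = x.
f_2 = -3*y - 3, LT = y.

The S-polynomials (S(f_1,f_2)) all reduce to 0 modulo the current basis, so we have a Gröbner basis.
Inter-reduce: drop elements whose leading term is divisible by another's, tail-reduce, and make monic.
Reduced Gröbner basis: {x - 1, y + 1}.

Buchberger on the second generating set:
h_1 = -12*y - 12, LT = y.
h_2 = 4*x - 4, LT = x.

The S-polynomials (S(h_1,h_2)) all reduce to 0 modulo the current basis, so we have a Gröbner basis.
Inter-reduce: drop elements whose leading term is divisible by another's, tail-reduce, and make monic.
Reduced Gröbner basis: {x - 1, y + 1}.

These coincide, so the ideals are equal.
The choice of monomial ordering does not affect the verdict — as long as both bases are computed under the same ordering, their equality decides ideal equality.

Yes, the ideals are equal.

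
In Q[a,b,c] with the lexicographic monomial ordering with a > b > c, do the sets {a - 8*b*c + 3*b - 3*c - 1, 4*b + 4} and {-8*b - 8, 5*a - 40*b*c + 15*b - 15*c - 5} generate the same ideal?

Two ideals are equal iff their reduced Gröbner bases coincide (the reduced basis is unique for a fixed ordering).
Buchberger on the first generating set:
f_1 = a - 8*b*c + 3*b - 3*c - 1, LT = a.
f_2 = 4*b + 4, LT = b.

The S-polynomials (S(f_1,f_2)) all reduce to 0 modulo the current basis, so we have a Gröbner basis.
Inter-reduce: drop elements whose leading term is divisible by another's, tail-reduce, and make monic.
Reduced Gröbner basis: {a + 5*c - 4, b + 1}.

Buchberger on the second generating set:
h_1 = -8*b - 8, LT = b.
h_2 = 5*a - 40*b*c + 15*b - 15*c - 5, LT = a.

The S-polynomials (S(h_1,h_2)) all reduce to 0 modulo the current basis, so we have a Gröbner basis.
Inter-reduce: drop elements whose leading term is divisible by another's, tail-reduce, and make monic.
Reduced Gröbner basis: {a + 5*c - 4, b + 1}.

These coincide, so the ideals are equal.

Yes, the ideals are equal.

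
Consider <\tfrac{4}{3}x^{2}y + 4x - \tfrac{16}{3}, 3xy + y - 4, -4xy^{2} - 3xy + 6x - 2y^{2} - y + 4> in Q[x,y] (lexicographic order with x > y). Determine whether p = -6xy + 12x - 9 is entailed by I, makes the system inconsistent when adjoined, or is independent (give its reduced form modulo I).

Adjoining -6xy + 12x - 9 makes the ideal the whole ring: the system is inconsistent.

First compute the reduced Gröbner basis of I by Buchberger's algorithm.
f_1 = \tfrac{4}{3}x^{2}y + 4x - \tfrac{16}{3}, LT = x^{2}y.
f_2 = 3xy + y - 4, LT = xy.
f_3 = -4xy^{2} - 3xy + 6x - 2y^{2} - y + 4, LT = xy^{2}.

S(f_1,f_2): lcm = x^{2}y. S = -\tfrac{1}{3}xy + \tfrac{13}{3}x - 4.
  reduce S modulo (f_1, f_2, f_3):
  remainder \tfrac{13}{3}x + \tfrac{1}{9}y - \tfrac{40}{9} ≠ 0; add h_4 = \tfrac{13}{3}x + \tfrac{1}{9}y - \tfrac{40}{9} to the basis.

S(f_1,f_3): lcm = x^{2}y^{2}. S = -\tfrac{3}{4}x^{2}y + \tfrac{3}{2}x^{2} - \tfrac{1}{2}xy^{2} + \tfrac{11}{4}xy + x - 4y.
  reduce S modulo (f_1, f_2, f_3, h_4):
  remainder \tfrac{1}{6}y^{2} - \tfrac{5773}{1014}y + \tfrac{934}{169} ≠ 0; add h_5 = \tfrac{1}{6}y^{2} - \tfrac{5773}{1014}y + \tfrac{934}{169} to the basis.

S(f_2,f_3): lcm = xy^{2}. S = -\tfrac{3}{4}xy + \tfrac{3}{2}x - \tfrac{1}{6}y^{2} - \tfrac{19}{12}y + 1.
  reduce S modulo (f_1, f_2, f_3, h_4, h_5):
  remainder -\tfrac{1194}{169}y + \tfrac{1194}{169} ≠ 0; add h_6 = -\tfrac{1194}{169}y + \tfrac{1194}{169} to the basis.

The other S-polynomials (S(f_1,h_4), S(f_2,h_4), S(f_3,h_4), S(f_1,h_5), S(f_2,h_5), S(f_3,h_5), S(h_4,h_5), S(f_1,h_6), S(f_2,h_6), S(f_3,h_6), S(h_4,h_6), S(h_5,h_6)) all reduce to 0 modulo the current basis, so we have a Gröbner basis.
Inter-reduce: drop elements whose leading term is divisible by another's, tail-reduce, and make monic.
Reduced Gröbner basis: {x - 1, y - 1}.
Label its elements g_1 = x - 1, g_2 = y - 1.

Reduce p = -6xy + 12x - 9 modulo G:
  leading term xy: subtract (-6y)·g_1 from -6xy + 12x - 9 → 12x - 6y - 9
  leading term x: subtract (12)·g_1 from 12x - 6y - 9 → -6y + 3
  leading term y: subtract (-6)·g_2 from -6y + 3 → -3
  leading term 1: no divisor's leading term divides it; move -3 to the remainder.
  normal form = -3.
The normal form is nonzero, so p ∉ I. Since p minus its normal form lies in I, I + (p) = I + (r) where r = -3; decide whether this ideal is the whole ring.
Here r = -3 is a nonzero constant, hence a unit: 1 ∈ I + (p), the Gröbner basis of I + (p) is {1}, and the enlarged system has no common solution — adjoining p is inconsistent.

The remainder on division by a Gröbner basis is unique — it is the normal form.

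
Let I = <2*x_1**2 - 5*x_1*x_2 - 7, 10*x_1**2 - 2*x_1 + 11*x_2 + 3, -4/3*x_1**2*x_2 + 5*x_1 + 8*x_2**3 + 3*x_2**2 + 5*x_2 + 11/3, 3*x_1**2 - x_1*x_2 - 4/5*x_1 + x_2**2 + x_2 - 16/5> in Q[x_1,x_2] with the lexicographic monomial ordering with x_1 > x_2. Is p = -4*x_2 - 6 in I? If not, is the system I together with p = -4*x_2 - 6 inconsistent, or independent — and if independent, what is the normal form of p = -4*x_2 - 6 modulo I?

Adjoining -4*x_2 - 6 makes the ideal the whole ring: the system is inconsistent.

First compute the reduced Gröbner basis of I by Buchberger's algorithm.
f_1 = 2*x_1**2 - 5*x_1*x_2 - 7, LT = x_1**2.
f_2 = 10*x_1**2 - 2*x_1 + 11*x_2 + 3, LT = x_1**2.
f_3 = -4/3*x_1**2*x_2 + 5*x_1 + 8*x_2**3 + 3*x_2**2 + 5*x_2 + 11/3, LT = x_1**2*x_2.
f_4 = 3*x_1**2 - x_1*x_2 - 4/5*x_1 + x_2**2 + x_2 - 16/5, LT = x_1**2.

S(f_1,f_2): lcm = x_1**2. S = -5/2*x_1*x_2 + 1/5*x_1 - 11/10*x_2 - 19/5.
  leading term x_1*x_2: no divisor's leading term divides it; move -5/2*x_1*x_2 to the remainder.
  leading term x_1: no divisor's leading term divides it; move 1/5*x_1 to the remainder.
  leading term x_2: no divisor's leading term divides it; move -11/10*x_2 to the remainder.
  leading term 1: no divisor's leading term divides it; move -19/5 to the remainder.
  remainder -5/2*x_1*x_2 + 1/5*x_1 - 11/10*x_2 - 19/5 ≠ 0; add h_5 = -5/2*x_1*x_2 + 1/5*x_1 - 11/10*x_2 - 19/5 to the basis.

S(f_1,f_3): lcm = x_1**2*x_2. S = -5/2*x_1*x_2**2 + 15/4*x_1 + 6*x_2**3 + 9/4*x_2**2 + 1/4*x_2 + 11/4.
  leading term x_1*x_2**2: subtract (x_2)·h_5 from -5/2*x_1*x_2**2 + 15/4*x_1 + 6*x_2**3 + 9/4*x_2**2 + 1/4*x_2 + 11/4 → -1/5*x_1*x_2 + 15/4*x_1 + 6*x_2**3 + 67/20*x_2**2 + 81/20*x_2 + 11/4
  leading term x_1*x_2: subtract (2/25)·h_5 from -1/5*x_1*x_2 + 15/4*x_1 + 6*x_2**3 + 67/20*x_2**2 + 81/20*x_2 + 11/4 → 1867/500*x_1 + 6*x_2**3 + 67/20*x_2**2 + 2069/500*x_2 + 1527/500
  leading term x_1: no divisor's leading term divides it; move 1867/500*x_1 to the remainder.
  leading term x_2**3: no divisor's leading term divides it; move 6*x_2**3 to the remainder.
  leading term x_2**2: no divisor's leading term divides it; move 67/20*x_2**2 to the remainder.
  leading term x_2: no divisor's leading term divides it; move 2069/500*x_2 to the remainder.
  leading term 1: no divisor's leading term divides it; move 1527/500 to the remainder.
  remainder 1867/500*x_1 + 6*x_2**3 + 67/20*x_2**2 + 2069/500*x_2 + 1527/500 ≠ 0; add h_6 = 1867/500*x_1 + 6*x_2**3 + 67/20*x_2**2 + 2069/500*x_2 + 1527/500 to the basis.

S(f_1,f_4): lcm = x_1**2. S = -13/6*x_1*x_2 + 4/15*x_1 - 1/3*x_2**2 - 1/3*x_2 - 73/30.
  leading term x_1*x_2: subtract (13/15)·h_5 from -13/6*x_1*x_2 + 4/15*x_1 - 1/3*x_2**2 - 1/3*x_2 - 73/30 → 7/75*x_1 - 1/3*x_2**2 + 31/50*x_2 + 43/50
  leading term x_1: subtract (140/5601)·h_6 from 7/75*x_1 - 1/3*x_2**2 + 31/50*x_2 + 43/50 → -280/1867*x_2**3 - 2336/5601*x_2**2 + 28933/56010*x_2 + 14631/18670
  leading term x_2**3: no divisor's leading term divides it; move -280/1867*x_2**3 to the remainder.
  leading term x_2**2: no divisor's leading term divides it; move -2336/5601*x_2**2 to the remainder.
  leading term x_2: no divisor's leading term divides it; move 28933/56010*x_2 to the remainder.
  leading term 1: no divisor's leading term divides it; move 14631/18670 to the remainder.
  remainder -280/1867*x_2**3 - 2336/5601*x_2**2 + 28933/56010*x_2 + 14631/18670 ≠ 0; add h_7 = -280/1867*x_2**3 - 2336/5601*x_2**2 + 28933/56010*x_2 + 14631/18670 to the basis.

S(f_3,f_4): lcm = x_1**2*x_2. S = 1/3*x_1*x_2**2 + 4/15*x_1*x_2 - 15/4*x_1 - 19/3*x_2**3 - 31/12*x_2**2 - 161/60*x_2 - 11/4.
  leading term x_1*x_2**2: subtract (-2/15*x_2)·h_5 from 1/3*x_1*x_2**2 + 4/15*x_1*x_2 - 15/4*x_1 - 19/3*x_2**3 - 31/12*x_2**2 - 161/60*x_2 - 11/4 → 22/75*x_1*x_2 - 15/4*x_1 - 19/3*x_2**3 - 273/100*x_2**2 - 319/100*x_2 - 11/4
  leading term x_1*x_2: subtract (-44/375)·h_5 from 22/75*x_1*x_2 - 15/4*x_1 - 19/3*x_2**3 - 273/100*x_2**2 - 319/100*x_2 - 11/4 → -27949/7500*x_1 - 19/3*x_2**3 - 273/100*x_2**2 - 24893/7500*x_2 - 23969/7500
  leading term x_1: subtract (-27949/28005)·h_6 from -27949/7500*x_1 - 19/3*x_2**3 - 273/100*x_2**2 - 24893/7500*x_2 - 23969/7500 → -9671/28005*x_2**3 + 34351/56010*x_2**2 + 3027/3734*x_2 - 4144/28005
  leading term x_2**3: subtract (9671/4200)·h_7 from -9671/28005*x_2**3 + 34351/56010*x_2**2 + 3027/3734*x_2 - 4144/28005 → 4957/3150*x_2**2 - 47729/126000*x_2 - 82003/42000
  leading term x_2**2: no divisor's leading term divides it; move 4957/3150*x_2**2 to the remainder.
  leading term x_2: no divisor's leading term divides it; move -47729/126000*x_2 to the remainder.
  leading term 1: no divisor's leading term divides it; move -82003/42000 to the remainder.
  remainder 4957/3150*x_2**2 - 47729/126000*x_2 - 82003/42000 ≠ 0; add h_8 = 4957/3150*x_2**2 - 47729/126000*x_2 - 82003/42000 to the basis.

S(f_1,h_5): lcm = x_1**2*x_2. S = 2/25*x_1**2 - 5/2*x_1*x_2**2 - 11/25*x_1*x_2 - 38/25*x_1 - 7/2*x_2.
  leading term x_1**2: subtract (1/25)·f_1 from 2/25*x_1**2 - 5/2*x_1*x_2**2 - 11/25*x_1*x_2 - 38/25*x_1 - 7/2*x_2 → -5/2*x_1*x_2**2 - 6/25*x_1*x_2 - 38/25*x_1 - 7/2*x_2 + 7/25
  leading term x_1*x_2**2: subtract (x_2)·h_5 from -5/2*x_1*x_2**2 - 6/25*x_1*x_2 - 38/25*x_1 - 7/2*x_2 + 7/25 → -11/25*x_1*x_2 - 38/25*x_1 + 11/10*x_2**2 + 3/10*x_2 + 7/25
  leading term x_1*x_2: subtract (22/125)·h_5 from -11/25*x_1*x_2 - 38/25*x_1 + 11/10*x_2**2 + 3/10*x_2 + 7/25 → -972/625*x_1 + 11/10*x_2**2 + 617/1250*x_2 + 593/625
  leading term x_1: subtract (-3888/9335)·h_6 from -972/625*x_1 + 11/10*x_2**2 + 617/1250*x_2 + 593/625 → 23328/9335*x_2**3 + 232933/93350*x_2**2 + 206963/93350*x_2 + 20731/9335
  leading term x_2**3: subtract (-2916/175)·h_7 from 23328/9335*x_2**3 + 232933/93350*x_2**2 + 206963/93350*x_2 + 20731/9335 → -1559/350*x_2**2 + 18943/1750*x_2 + 13369/875
  leading term x_2**2: subtract (-14031/4957)·h_8 from -1559/350*x_2**2 + 18943/1750*x_2 + 13369/875 → 96684871/9914000*x_2 + 96684871/9914000
  leading term x_2: no divisor's leading term divides it; move 96684871/9914000*x_2 to the remainder.
  leading term 1: no divisor's leading term divides it; move 96684871/9914000 to the remainder.
  remainder 96684871/9914000*x_2 + 96684871/9914000 ≠ 0; add h_9 = 96684871/9914000*x_2 + 96684871/9914000 to the basis.

The other S-polynomials (S(f_2,f_3), S(f_2,f_4), S(f_2,h_5), S(f_3,h_5), S(f_4,h_5), S(f_1,h_6), S(f_2,h_6), S(f_3,h_6), S(f_4,h_6), S(h_5,h_6), S(f_1,h_7), S(f_2,h_7), S(f_3,h_7), S(f_4,h_7), S(h_5,h_7), S(h_6,h_7), S(f_1,h_8), S(f_2,h_8), S(f_3,h_8), S(f_4,h_8), S(h_5,h_8), S(h_6,h_8), S(h_7,h_8), S(f_1,h_9), S(f_2,h_9), S(f_3,h_9), S(f_4,h_9), S(h_5,h_9), S(h_6,h_9), S(h_7,h_9), S(h_8,h_9)) all reduce to 0 modulo the current basis, so we have a Gröbner basis.
Inter-reduce: drop elements whose leading term is divisible by another's, tail-reduce, and make monic.
Reduced Gröbner basis: {x_1 - 1, x_2 + 1}.
Label its elements g_1 = x_1 - 1, g_2 = x_2 + 1.

Reduce p = -4*x_2 - 6 modulo G:
  leading term x_2: subtract (-4)·g_2 from -4*x_2 - 6 → -2
  leading term 1: no divisor's leading term divides it; move -2 to the remainder.
  normal form = -2.
The normal form is nonzero, so p ∉ I. Since p minus its normal form lies in I, I + (p) = I + (r) where r = -2; decide whether this ideal is the whole ring.
Here r = -2 is a nonzero constant, hence a unit: 1 ∈ I + (p), the Gröbner basis of I + (p) is {1}, and the enlarged system has no common solution — adjoining p is inconsistent.

Ideal membership is decidable via reduction modulo a Gröbner basis.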